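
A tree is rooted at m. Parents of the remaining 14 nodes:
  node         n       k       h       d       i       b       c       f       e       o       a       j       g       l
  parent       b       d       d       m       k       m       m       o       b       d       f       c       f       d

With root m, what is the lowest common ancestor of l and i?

l's ancestor chain is l, d, m and i's is i, k, d, m; they first meet at d.

d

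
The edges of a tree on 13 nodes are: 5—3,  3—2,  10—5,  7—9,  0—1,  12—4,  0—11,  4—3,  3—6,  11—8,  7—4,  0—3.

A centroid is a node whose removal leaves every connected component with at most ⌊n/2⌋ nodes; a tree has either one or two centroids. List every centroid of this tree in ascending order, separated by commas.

Delete 3: the remaining components have sizes 4, 4, 2, 1, 1. Max 4 ≤ 6, so 3 is a centroid.
No neighbour of 3 does as well, so 3 is the unique centroid.

3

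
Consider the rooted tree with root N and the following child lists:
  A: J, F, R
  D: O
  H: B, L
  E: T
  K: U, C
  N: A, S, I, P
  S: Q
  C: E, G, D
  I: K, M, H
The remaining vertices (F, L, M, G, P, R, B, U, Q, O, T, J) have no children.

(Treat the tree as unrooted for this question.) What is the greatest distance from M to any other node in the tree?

A farthest node from M is O (T also at distance 5).
The path M–I–K–C–D–O has 5 edges.

5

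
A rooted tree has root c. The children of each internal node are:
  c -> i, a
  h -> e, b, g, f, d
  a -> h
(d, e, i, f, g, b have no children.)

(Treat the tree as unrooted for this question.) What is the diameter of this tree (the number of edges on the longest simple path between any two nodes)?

A longest path is f – h – a – c – i, with 4 edges.

4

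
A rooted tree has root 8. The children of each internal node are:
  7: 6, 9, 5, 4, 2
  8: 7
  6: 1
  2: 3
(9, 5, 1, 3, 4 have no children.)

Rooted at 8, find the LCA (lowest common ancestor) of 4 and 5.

Ancestors of 4 (toward the root): 4, 7, 8.
Ancestors of 5: 5, 7, 8.
The deepest node appearing in both lists is 7.

7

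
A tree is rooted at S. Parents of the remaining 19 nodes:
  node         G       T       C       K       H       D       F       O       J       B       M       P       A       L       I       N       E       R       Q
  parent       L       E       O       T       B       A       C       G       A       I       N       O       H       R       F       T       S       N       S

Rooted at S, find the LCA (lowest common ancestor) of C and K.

Ancestors of C (toward the root): C, O, G, L, R, N, T, E, S.
Ancestors of K: K, T, E, S.
The deepest node appearing in both lists is T.

T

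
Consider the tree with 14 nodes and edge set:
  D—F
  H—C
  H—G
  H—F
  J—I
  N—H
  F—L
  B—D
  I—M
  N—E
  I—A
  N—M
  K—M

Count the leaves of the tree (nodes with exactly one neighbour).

8

Exactly 8 nodes have a single neighbour: A, B, C, E, G, J, K, L.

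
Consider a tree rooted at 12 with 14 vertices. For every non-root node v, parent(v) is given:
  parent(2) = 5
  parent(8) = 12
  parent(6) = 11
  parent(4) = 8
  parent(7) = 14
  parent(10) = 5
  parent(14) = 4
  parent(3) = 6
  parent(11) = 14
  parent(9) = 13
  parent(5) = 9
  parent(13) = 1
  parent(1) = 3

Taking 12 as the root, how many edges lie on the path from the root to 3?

6

12–8–4–14–11–6–3 — 6 edges.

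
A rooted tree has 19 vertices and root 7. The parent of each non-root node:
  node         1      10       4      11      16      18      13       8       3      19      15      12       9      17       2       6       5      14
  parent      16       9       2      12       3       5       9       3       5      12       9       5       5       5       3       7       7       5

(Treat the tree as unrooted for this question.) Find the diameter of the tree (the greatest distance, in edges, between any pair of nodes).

BFS from 19 reaches 1 last, at distance 5; BFS from 1 confirms no node is farther.
Path: 19-12-5-3-16-1.

5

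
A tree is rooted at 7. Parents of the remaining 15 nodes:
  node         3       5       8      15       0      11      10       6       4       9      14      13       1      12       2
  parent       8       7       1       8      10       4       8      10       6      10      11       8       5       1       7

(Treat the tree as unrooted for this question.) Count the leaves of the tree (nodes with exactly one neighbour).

8

Exactly 8 nodes have a single neighbour: 0, 2, 3, 9, 12, 13, 14, 15.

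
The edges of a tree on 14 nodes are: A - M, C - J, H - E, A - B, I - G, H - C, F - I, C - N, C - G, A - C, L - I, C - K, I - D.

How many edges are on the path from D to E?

5

The path is D–I–G–C–H–E, which has 5 edges.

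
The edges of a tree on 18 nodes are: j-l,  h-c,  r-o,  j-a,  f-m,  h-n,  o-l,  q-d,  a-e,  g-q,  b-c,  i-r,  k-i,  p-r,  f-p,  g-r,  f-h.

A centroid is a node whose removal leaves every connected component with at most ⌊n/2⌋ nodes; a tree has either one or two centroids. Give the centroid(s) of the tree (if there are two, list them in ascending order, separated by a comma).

r

Delete r: the remaining components have sizes 7, 5, 3, 2. Max 7 ≤ 9, so r is a centroid.
Every other node leaves some component of size > 9, so the centroid is unique.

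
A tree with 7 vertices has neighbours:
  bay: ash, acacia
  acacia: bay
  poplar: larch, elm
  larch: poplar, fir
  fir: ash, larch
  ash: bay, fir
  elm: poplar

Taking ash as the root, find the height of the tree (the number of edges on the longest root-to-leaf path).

4

The longest root-to-leaf path is ash–fir–larch–poplar–elm (4 edges).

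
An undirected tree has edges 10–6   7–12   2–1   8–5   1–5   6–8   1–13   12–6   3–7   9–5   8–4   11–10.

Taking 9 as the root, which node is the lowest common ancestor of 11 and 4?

8

Path 11→root: 11 10 6 8 5 9; path 4→root: 4 8 5 9.
First common node: 8.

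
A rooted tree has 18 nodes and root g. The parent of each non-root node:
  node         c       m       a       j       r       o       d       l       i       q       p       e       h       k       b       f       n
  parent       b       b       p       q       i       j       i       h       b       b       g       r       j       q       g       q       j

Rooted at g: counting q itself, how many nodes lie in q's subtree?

8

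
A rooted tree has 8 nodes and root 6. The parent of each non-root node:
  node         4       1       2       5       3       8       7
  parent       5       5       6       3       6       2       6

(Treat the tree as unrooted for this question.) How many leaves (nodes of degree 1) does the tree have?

4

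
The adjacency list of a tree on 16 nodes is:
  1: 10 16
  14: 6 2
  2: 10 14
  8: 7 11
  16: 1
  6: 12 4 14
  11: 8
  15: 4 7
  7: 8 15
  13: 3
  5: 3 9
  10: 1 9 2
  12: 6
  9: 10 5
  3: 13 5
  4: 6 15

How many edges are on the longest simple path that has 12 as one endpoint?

The node farthest from 12 is 13, via 12-6-14-2-10-9-5-3-13 — 8 edges.

8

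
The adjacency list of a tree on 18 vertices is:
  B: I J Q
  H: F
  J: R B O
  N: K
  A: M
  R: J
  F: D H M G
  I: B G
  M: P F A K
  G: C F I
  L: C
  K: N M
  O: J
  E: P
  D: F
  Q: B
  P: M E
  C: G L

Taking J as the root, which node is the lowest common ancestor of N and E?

M

Path N→root: N K M F G I B J; path E→root: E P M F G I B J.
First common node: M.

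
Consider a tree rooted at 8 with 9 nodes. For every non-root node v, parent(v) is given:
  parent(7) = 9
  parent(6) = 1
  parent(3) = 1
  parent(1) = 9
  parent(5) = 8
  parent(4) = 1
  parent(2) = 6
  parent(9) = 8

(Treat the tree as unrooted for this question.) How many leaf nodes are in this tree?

5

Exactly 5 nodes have a single neighbour: 2, 3, 4, 5, 7.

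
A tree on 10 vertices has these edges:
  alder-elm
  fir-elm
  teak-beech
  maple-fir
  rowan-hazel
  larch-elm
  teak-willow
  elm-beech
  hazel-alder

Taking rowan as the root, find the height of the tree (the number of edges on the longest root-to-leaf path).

willow sits deepest: rowan → hazel → alder → elm → beech → teak → willow — 6 edges from the root.

6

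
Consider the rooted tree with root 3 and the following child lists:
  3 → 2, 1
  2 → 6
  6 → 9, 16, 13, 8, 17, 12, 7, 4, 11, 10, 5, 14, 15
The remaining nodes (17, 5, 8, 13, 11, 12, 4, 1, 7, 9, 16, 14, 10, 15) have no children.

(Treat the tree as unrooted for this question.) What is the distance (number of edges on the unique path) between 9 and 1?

4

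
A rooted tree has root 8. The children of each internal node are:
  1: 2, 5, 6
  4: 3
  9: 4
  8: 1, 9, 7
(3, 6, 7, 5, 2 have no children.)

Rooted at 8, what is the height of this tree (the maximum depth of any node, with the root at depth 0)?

3

The longest root-to-leaf path is 8-9-4-3 (3 edges).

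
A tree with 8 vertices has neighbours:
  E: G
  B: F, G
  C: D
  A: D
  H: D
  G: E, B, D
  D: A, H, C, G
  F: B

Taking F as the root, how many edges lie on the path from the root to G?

2

Climbing from G to the root: G → B → F. That's 2 steps.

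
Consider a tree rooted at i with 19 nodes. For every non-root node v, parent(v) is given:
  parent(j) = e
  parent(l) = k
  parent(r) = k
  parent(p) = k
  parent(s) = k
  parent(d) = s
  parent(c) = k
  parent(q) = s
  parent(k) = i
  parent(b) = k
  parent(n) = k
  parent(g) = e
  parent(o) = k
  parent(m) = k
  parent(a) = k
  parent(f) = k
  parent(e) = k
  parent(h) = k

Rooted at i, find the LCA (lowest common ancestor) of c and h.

k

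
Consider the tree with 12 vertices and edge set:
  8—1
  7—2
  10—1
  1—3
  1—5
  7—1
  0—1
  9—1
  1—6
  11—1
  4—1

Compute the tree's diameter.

3

Starting from 2, a farthest node is 10 at distance 3.
One longest path: 2 - 7 - 1 - 10.
So the diameter is 3.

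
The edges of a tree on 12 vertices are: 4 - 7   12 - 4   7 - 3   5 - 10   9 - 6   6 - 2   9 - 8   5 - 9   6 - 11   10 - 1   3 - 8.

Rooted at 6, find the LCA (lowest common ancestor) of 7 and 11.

7's ancestor chain is 7, 3, 8, 9, 6 and 11's is 11, 6; they first meet at 6.

6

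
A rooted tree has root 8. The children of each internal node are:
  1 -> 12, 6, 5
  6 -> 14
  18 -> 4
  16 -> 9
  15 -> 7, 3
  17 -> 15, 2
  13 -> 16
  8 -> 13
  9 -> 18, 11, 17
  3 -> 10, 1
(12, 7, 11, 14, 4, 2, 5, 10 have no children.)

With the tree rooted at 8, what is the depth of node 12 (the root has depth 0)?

Climbing from 12 to the root: 12–1–3–15–17–9–16–13–8. That's 8 steps.

8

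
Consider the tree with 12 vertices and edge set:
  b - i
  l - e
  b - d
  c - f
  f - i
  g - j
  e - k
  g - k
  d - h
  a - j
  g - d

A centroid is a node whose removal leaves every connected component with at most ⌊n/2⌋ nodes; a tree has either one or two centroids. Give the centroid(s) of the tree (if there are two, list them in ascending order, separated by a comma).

d, g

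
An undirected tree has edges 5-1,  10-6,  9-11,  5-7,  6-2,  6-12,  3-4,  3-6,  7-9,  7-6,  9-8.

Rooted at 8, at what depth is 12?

Path from 8 to 12: 8 – 9 – 7 – 6 – 12, which has 4 edges.

4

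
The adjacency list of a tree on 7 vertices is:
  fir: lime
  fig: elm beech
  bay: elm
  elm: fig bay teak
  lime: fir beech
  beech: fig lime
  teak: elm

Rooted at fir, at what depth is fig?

Path from fir to fig: fir → lime → beech → fig, which has 3 edges.

3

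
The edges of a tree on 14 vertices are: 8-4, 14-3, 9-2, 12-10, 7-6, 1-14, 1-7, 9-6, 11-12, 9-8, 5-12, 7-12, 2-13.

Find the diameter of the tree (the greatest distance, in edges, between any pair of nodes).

Starting from 3, a farthest node is 13 at distance 7.
One longest path: 3 - 14 - 1 - 7 - 6 - 9 - 2 - 13.
So the diameter is 7.

7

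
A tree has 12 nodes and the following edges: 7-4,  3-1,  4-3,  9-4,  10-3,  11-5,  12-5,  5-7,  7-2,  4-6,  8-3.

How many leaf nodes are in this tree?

8

The leaves are 1, 2, 6, 8, 9, 10, 11, 12.
That is 8 leaves.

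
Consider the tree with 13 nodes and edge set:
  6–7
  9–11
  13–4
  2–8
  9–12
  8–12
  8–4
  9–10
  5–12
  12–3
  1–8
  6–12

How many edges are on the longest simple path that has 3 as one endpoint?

4

The node farthest from 3 is 13, via 3–12–8–4–13 — 4 edges.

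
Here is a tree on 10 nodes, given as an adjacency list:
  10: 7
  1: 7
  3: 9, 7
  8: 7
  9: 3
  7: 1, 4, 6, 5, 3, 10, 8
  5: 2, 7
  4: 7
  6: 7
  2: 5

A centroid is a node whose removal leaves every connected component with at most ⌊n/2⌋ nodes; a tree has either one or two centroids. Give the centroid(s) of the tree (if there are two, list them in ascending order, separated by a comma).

If 7 is removed the pieces have sizes 2, 2, 1, 1, 1, 1, 1, all ≤ ⌊10/2⌋ = 5.
Every other node leaves some component of size > 5, so the centroid is unique.

7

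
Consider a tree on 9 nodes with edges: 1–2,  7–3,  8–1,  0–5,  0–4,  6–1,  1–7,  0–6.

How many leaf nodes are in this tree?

Degree-1 nodes: 2, 3, 4, 5, 8 — 5 of them.

5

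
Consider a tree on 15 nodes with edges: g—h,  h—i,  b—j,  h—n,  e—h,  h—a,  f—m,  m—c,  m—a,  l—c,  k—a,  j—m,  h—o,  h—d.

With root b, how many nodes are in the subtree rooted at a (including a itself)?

9

a's subtree: {a, h, k, e, o, g, d, i, n}, size 9.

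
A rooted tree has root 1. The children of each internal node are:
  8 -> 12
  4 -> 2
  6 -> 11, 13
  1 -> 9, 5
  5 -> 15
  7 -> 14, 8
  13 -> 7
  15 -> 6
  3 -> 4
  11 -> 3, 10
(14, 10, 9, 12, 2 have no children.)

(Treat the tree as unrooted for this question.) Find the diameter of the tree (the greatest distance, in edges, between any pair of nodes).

8

Starting from 2, a farthest node is 9 at distance 8.
One longest path: 2–4–3–11–6–15–5–1–9.
So the diameter is 8.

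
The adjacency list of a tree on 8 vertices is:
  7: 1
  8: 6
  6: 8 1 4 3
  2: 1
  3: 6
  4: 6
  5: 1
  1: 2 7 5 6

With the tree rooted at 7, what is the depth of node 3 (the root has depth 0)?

3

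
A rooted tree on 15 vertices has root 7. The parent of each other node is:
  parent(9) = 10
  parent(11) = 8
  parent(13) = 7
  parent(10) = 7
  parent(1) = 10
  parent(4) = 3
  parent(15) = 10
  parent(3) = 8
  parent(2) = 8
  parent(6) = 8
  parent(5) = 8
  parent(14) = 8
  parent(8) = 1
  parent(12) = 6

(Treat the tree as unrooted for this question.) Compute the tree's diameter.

6

BFS from 13 reaches 12 last, at distance 6; BFS from 12 confirms no node is farther.
Path: 13 – 7 – 10 – 1 – 8 – 6 – 12.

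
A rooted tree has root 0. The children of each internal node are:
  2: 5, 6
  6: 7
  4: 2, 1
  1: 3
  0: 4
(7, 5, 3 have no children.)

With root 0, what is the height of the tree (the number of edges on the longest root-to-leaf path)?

4

A deepest node is 7, reached by 0 → 4 → 2 → 6 → 7.
That path has 4 edges, so the height is 4.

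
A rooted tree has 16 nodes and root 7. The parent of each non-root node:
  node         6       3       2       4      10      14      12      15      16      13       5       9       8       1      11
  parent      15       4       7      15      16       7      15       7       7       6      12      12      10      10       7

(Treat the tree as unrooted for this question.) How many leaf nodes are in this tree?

9

Exactly 9 nodes have a single neighbour: 1, 2, 3, 5, 8, 9, 11, 13, 14.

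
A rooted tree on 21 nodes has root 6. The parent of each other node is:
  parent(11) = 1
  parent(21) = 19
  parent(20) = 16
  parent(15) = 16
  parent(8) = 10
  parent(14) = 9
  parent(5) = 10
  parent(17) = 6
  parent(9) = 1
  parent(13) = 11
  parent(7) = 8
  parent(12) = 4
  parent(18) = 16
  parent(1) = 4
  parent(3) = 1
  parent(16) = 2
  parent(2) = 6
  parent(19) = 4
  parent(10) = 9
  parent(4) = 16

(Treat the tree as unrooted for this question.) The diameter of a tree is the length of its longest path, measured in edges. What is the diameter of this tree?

9

Starting from 7, a farthest node is 17 at distance 9.
One longest path: 7 – 8 – 10 – 9 – 1 – 4 – 16 – 2 – 6 – 17.
So the diameter is 9.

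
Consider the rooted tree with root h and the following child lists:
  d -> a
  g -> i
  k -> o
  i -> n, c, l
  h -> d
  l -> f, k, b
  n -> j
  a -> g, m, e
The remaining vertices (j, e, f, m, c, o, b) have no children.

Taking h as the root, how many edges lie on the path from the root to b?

6

Path from h to b: h → d → a → g → i → l → b, which has 6 edges.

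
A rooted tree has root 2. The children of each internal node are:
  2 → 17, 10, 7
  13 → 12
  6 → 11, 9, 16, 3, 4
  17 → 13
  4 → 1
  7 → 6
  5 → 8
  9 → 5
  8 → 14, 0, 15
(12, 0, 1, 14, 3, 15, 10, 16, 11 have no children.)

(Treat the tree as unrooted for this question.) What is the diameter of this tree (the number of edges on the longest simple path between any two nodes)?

A longest path is 12–13–17–2–7–6–9–5–8–14, with 9 edges.

9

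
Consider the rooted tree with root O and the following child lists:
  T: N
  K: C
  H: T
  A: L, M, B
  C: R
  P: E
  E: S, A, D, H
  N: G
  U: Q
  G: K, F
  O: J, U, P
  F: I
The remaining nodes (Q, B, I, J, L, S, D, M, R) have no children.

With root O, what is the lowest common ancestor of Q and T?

O

Ancestors of Q (toward the root): Q, U, O.
Ancestors of T: T, H, E, P, O.
The deepest node appearing in both lists is O.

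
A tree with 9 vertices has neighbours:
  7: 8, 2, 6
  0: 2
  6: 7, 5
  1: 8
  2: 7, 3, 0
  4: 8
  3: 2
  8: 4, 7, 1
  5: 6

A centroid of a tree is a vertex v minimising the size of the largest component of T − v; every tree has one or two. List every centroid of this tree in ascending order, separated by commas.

7

Delete 7: the remaining components have sizes 3, 3, 2. Max 3 ≤ 4, so 7 is a centroid.
No neighbour of 7 does as well, so 7 is the unique centroid.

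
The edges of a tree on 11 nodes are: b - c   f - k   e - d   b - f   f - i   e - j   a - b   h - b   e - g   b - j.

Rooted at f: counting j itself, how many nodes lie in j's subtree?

4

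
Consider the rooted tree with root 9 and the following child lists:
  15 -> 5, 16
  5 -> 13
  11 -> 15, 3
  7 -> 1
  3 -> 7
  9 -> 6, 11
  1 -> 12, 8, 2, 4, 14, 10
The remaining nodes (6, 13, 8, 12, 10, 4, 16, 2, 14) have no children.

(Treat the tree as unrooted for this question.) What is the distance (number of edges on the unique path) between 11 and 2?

The path is 11 - 3 - 7 - 1 - 2, which has 4 edges.

4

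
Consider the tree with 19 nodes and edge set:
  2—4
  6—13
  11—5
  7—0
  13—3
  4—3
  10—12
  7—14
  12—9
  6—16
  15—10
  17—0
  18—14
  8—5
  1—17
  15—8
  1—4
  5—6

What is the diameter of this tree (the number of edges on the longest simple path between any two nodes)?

BFS from 9 reaches 18 last, at distance 15; BFS from 18 confirms no node is farther.
Path: 9-12-10-15-8-5-6-13-3-4-1-17-0-7-14-18.

15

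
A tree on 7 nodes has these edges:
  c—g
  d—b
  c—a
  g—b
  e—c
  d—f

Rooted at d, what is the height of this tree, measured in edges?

4

a sits deepest: d – b – g – c – a — 4 edges from the root.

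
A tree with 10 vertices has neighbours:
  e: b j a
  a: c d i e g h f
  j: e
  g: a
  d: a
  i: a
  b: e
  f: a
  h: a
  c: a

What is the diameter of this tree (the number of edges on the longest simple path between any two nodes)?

3

Starting from j, a farthest node is g at distance 3.
One longest path: j - e - a - g.
So the diameter is 3.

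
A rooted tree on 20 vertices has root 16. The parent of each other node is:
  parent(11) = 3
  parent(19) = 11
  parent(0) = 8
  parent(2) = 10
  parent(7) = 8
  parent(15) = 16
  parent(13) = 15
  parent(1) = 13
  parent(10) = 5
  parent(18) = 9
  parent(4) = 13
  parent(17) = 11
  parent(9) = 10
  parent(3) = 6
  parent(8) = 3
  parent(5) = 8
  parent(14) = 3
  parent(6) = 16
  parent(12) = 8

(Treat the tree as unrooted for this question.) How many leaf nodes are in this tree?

Degree-1 nodes: 0, 1, 2, 4, 7, 12, 14, 17, 18, 19 — 10 of them.

10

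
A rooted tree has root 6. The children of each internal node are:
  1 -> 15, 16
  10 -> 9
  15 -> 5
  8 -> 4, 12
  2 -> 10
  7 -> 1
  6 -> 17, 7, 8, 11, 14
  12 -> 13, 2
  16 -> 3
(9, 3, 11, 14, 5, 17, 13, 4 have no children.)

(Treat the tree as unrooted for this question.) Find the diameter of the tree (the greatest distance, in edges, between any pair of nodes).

9

Starting from 9, a farthest node is 5 at distance 9.
One longest path: 9 - 10 - 2 - 12 - 8 - 6 - 7 - 1 - 15 - 5.
So the diameter is 9.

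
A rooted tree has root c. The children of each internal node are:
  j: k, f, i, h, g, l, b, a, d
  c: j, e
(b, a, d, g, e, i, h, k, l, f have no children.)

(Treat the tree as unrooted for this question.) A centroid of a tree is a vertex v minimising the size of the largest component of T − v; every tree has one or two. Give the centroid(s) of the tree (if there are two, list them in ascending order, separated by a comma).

j

Delete j: the remaining components have sizes 2, 1, 1, 1, 1, 1, 1, 1, 1, 1. Max 2 ≤ 6, so j is a centroid.
No neighbour of j does as well, so j is the unique centroid.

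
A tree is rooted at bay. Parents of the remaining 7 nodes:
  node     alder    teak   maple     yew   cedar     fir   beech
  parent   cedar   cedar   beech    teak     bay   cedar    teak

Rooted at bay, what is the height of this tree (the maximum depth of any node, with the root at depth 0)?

A deepest node is maple, reached by bay–cedar–teak–beech–maple.
That path has 4 edges, so the height is 4.

4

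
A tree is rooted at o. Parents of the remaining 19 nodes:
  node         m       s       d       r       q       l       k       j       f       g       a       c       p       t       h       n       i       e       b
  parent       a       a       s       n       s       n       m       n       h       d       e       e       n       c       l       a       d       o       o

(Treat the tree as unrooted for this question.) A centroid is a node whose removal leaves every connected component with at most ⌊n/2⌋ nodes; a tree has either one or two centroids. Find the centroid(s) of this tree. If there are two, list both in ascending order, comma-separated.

a

If a is removed the pieces have sizes 7, 5, 5, 2, all ≤ ⌊20/2⌋ = 10.
No neighbour of a does as well, so a is the unique centroid.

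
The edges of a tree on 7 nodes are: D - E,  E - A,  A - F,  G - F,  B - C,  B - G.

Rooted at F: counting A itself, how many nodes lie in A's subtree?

3

Descendants of A (including itself): A, E, D. That's 3.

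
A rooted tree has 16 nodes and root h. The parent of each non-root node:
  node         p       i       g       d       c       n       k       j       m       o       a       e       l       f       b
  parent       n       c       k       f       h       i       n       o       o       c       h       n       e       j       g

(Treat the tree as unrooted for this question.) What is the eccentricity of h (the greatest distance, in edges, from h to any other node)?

6

Distances from h peak at 6, attained at b.
h – c – i – n – k – g – b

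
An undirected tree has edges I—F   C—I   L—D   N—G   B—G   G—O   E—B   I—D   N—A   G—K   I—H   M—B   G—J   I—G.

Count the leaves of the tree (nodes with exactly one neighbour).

Degree-1 nodes: A, C, E, F, H, J, K, L, M, O — 10 of them.

10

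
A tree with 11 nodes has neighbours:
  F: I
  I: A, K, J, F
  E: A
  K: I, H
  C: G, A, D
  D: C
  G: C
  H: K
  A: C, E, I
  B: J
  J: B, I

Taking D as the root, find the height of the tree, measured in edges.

A deepest node is B, reached by D → C → A → I → J → B.
That path has 5 edges, so the height is 5.

5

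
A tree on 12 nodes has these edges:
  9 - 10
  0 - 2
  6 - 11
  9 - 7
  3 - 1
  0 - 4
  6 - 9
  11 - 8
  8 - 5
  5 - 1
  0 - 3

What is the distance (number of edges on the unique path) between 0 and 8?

0–3–1–5–8: 4 edges.

4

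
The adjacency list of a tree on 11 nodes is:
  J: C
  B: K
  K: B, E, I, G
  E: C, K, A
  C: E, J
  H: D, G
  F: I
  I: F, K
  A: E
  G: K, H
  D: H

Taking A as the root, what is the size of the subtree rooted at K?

The subtree rooted at K contains: K, G, I, B, H, F, D — 7 nodes.

7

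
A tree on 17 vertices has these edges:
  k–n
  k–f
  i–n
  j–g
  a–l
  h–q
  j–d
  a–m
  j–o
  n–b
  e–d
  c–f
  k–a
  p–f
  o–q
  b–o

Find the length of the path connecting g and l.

7

Walking from g: g - j - o - b - n - k - a - l. Length 7.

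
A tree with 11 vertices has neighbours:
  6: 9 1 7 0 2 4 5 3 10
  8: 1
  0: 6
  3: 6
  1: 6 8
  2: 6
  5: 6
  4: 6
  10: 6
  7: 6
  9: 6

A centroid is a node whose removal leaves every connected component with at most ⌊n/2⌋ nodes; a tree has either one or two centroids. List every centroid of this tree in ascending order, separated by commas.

6

If 6 is removed the pieces have sizes 2, 1, 1, 1, 1, 1, 1, 1, 1, all ≤ ⌊11/2⌋ = 5.
Every other node leaves some component of size > 5, so the centroid is unique.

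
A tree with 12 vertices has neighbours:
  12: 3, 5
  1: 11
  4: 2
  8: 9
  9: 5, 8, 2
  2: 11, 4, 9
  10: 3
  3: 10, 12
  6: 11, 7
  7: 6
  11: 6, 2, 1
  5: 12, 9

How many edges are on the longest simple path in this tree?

8

Starting from 10, a farthest node is 7 at distance 8.
One longest path: 10 – 3 – 12 – 5 – 9 – 2 – 11 – 6 – 7.
So the diameter is 8.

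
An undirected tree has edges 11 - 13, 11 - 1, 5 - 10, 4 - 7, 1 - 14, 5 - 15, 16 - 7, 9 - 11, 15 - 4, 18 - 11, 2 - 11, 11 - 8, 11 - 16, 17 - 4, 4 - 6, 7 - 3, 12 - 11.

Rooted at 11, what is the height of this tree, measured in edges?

6

A deepest node is 10, reached by 11 → 16 → 7 → 4 → 15 → 5 → 10.
That path has 6 edges, so the height is 6.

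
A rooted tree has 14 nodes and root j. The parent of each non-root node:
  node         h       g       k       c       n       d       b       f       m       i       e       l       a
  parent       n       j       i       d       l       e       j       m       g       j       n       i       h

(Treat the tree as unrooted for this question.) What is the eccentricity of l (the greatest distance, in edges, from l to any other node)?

The node farthest from l is f, via l – i – j – g – m – f — 5 edges.

5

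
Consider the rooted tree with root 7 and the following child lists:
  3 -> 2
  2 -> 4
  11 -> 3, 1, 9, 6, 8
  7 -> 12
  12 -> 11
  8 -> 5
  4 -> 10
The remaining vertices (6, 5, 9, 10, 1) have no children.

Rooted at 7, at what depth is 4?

Climbing from 4 to the root: 4 – 2 – 3 – 11 – 12 – 7. That's 5 steps.

5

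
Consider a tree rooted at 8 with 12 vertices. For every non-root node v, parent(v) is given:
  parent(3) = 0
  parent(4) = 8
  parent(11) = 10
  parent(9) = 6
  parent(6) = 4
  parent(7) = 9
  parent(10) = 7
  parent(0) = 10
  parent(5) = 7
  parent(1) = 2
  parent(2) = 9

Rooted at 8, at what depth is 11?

6

8–4–6–9–7–10–11 — 6 edges.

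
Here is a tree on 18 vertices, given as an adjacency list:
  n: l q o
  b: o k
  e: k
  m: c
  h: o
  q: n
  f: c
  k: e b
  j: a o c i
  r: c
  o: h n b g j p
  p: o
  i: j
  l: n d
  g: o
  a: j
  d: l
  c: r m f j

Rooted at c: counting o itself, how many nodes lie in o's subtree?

Descendants of o (including itself): o, n, h, b, p, g, q, l, k, d, e. That's 11.

11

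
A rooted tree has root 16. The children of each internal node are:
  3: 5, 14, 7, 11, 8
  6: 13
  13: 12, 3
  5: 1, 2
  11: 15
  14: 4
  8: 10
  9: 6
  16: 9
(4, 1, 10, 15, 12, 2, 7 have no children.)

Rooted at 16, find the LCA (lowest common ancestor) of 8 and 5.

Path 8→root: 8 3 13 6 9 16; path 5→root: 5 3 13 6 9 16.
First common node: 3.

3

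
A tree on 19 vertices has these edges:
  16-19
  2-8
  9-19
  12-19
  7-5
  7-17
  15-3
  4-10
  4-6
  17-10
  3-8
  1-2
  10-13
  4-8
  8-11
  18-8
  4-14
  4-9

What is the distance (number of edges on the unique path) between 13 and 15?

5

The path is 13 - 10 - 4 - 8 - 3 - 15, which has 5 edges.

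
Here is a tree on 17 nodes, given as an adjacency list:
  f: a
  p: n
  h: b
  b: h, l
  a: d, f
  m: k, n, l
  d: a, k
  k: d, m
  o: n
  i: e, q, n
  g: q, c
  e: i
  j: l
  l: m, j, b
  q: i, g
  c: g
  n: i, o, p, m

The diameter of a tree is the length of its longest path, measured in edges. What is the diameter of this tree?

9

A longest path is c - g - q - i - n - m - k - d - a - f, with 9 edges.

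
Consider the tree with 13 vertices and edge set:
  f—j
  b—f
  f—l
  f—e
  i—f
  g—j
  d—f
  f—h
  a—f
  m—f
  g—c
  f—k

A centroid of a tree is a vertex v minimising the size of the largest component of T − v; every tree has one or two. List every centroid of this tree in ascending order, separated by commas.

If f is removed the pieces have sizes 3, 1, 1, 1, 1, 1, 1, 1, 1, 1, all ≤ ⌊13/2⌋ = 6.
Every other node leaves some component of size > 6, so the centroid is unique.

f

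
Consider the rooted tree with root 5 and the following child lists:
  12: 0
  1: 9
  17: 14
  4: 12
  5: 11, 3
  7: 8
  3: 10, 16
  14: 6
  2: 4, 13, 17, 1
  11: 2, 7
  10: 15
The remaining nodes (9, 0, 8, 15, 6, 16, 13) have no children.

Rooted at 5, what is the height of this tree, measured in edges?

5

The longest root-to-leaf path is 5 – 11 – 2 – 17 – 14 – 6 (5 edges).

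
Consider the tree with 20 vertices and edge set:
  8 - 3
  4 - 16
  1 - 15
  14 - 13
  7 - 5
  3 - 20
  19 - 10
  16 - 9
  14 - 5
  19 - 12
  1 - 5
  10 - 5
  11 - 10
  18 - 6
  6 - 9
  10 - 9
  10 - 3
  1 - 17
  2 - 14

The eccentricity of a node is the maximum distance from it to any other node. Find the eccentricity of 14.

5

A farthest node from 14 is 18 (4 also at distance 5).
The path 14–5–10–9–6–18 has 5 edges.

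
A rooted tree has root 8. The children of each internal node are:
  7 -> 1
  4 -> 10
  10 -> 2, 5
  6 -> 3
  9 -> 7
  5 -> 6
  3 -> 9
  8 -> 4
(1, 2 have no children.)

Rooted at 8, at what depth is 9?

6

8 → 4 → 10 → 5 → 6 → 3 → 9 — 6 edges.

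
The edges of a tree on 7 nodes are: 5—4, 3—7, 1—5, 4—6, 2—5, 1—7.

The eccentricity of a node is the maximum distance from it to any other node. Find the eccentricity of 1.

3

A farthest node from 1 is 6.
The path 1-5-4-6 has 3 edges.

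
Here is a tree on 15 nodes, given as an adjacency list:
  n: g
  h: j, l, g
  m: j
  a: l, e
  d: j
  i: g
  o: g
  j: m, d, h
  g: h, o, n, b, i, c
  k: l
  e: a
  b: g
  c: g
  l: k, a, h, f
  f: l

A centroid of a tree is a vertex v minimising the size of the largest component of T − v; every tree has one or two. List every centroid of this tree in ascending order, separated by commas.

h

If h is removed the pieces have sizes 6, 5, 3, all ≤ ⌊15/2⌋ = 7.
No neighbour of h does as well, so h is the unique centroid.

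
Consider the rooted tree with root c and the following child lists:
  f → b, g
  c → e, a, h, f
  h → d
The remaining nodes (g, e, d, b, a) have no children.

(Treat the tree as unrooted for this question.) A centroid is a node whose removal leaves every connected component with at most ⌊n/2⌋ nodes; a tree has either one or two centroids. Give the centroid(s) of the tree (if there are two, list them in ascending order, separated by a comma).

Removing c splits the tree into components of sizes 3, 2, 1, 1; the largest is 3 ≤ ⌊8/2⌋ = 4.
No neighbour of c does as well, so c is the unique centroid.

c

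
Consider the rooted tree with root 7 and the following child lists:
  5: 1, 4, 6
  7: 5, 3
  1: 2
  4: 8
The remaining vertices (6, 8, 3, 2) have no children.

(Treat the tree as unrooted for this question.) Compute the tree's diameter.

Starting from 3, a farthest node is 2 at distance 4.
One longest path: 3 – 7 – 5 – 1 – 2.
So the diameter is 4.

4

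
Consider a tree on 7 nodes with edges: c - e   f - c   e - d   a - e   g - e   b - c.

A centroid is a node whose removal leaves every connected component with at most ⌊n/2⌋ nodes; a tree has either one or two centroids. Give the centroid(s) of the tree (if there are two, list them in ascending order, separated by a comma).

e

Removing e splits the tree into components of sizes 3, 1, 1, 1; the largest is 3 ≤ ⌊7/2⌋ = 3.
No neighbour of e does as well, so e is the unique centroid.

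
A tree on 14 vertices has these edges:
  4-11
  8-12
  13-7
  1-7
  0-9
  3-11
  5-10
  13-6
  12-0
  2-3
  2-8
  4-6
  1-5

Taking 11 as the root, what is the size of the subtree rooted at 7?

4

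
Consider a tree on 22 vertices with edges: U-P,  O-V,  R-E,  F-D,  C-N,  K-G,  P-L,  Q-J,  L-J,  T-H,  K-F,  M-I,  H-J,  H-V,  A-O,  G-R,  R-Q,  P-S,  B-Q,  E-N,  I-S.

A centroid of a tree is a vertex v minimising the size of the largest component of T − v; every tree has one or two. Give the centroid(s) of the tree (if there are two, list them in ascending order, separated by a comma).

J

If J is removed the pieces have sizes 10, 6, 5, all ≤ ⌊22/2⌋ = 11.
Every other node leaves some component of size > 11, so the centroid is unique.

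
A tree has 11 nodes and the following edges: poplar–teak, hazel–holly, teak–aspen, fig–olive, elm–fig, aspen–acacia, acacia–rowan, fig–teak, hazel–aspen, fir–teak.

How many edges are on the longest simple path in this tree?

A longest path is olive - fig - teak - aspen - hazel - holly, with 5 edges.

5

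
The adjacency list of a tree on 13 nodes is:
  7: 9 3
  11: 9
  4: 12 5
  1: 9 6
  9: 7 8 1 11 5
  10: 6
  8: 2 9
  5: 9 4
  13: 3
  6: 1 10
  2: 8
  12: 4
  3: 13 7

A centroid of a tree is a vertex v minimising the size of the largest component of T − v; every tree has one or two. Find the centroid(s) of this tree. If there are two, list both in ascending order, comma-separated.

Removing 9 splits the tree into components of sizes 3, 3, 3, 2, 1; the largest is 3 ≤ ⌊13/2⌋ = 6.
No neighbour of 9 does as well, so 9 is the unique centroid.

9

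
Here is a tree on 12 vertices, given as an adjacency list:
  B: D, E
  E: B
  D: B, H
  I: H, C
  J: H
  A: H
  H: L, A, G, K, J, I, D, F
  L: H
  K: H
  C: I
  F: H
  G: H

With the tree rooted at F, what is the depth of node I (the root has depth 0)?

Path from F to I: F–H–I, which has 2 edges.

2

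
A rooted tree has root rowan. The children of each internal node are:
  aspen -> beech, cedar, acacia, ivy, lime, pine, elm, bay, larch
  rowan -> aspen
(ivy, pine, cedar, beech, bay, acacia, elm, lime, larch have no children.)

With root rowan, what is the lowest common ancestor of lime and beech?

aspen

lime's ancestor chain is lime, aspen, rowan and beech's is beech, aspen, rowan; they first meet at aspen.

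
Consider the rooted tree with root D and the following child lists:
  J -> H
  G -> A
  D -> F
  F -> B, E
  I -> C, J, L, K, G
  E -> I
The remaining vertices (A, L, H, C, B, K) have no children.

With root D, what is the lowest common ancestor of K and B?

Ancestors of K (toward the root): K, I, E, F, D.
Ancestors of B: B, F, D.
The deepest node appearing in both lists is F.

F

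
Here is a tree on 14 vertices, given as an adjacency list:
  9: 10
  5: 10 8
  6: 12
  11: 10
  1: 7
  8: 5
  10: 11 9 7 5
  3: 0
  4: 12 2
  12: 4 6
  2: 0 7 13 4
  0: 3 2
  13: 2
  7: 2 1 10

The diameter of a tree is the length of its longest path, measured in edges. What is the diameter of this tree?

7

Starting from 8, a farthest node is 6 at distance 7.
One longest path: 8–5–10–7–2–4–12–6.
So the diameter is 7.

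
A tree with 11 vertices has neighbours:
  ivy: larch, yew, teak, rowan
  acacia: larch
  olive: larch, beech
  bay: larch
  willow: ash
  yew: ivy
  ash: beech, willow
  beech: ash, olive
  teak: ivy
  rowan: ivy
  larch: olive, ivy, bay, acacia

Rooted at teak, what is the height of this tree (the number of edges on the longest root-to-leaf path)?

The longest root-to-leaf path is teak-ivy-larch-olive-beech-ash-willow (6 edges).

6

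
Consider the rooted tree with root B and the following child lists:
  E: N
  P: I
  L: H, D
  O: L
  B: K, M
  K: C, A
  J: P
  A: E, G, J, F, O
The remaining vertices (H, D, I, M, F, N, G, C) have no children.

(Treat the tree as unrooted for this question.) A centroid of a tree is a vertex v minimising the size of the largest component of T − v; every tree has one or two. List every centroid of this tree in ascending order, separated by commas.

A

Delete A: the remaining components have sizes 4, 4, 3, 2, 1, 1. Max 4 ≤ 8, so A is a centroid.
Every other node leaves some component of size > 8, so the centroid is unique.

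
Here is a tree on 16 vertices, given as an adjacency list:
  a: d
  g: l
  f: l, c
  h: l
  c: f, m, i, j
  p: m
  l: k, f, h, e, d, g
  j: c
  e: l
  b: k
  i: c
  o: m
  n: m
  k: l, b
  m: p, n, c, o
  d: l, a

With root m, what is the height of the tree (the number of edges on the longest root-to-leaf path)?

A deepest node is a, reached by m–c–f–l–d–a.
That path has 5 edges, so the height is 5.

5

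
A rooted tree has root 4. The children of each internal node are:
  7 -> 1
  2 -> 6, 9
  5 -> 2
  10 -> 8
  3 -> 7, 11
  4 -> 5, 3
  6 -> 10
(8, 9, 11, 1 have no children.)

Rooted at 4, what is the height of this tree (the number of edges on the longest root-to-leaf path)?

5

8 sits deepest: 4 → 5 → 2 → 6 → 10 → 8 — 5 edges from the root.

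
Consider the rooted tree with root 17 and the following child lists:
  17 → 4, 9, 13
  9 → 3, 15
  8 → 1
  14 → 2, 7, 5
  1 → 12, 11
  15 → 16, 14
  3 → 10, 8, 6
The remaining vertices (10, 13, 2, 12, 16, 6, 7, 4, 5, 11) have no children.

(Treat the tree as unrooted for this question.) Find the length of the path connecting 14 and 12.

6

14 – 15 – 9 – 3 – 8 – 1 – 12: 6 edges.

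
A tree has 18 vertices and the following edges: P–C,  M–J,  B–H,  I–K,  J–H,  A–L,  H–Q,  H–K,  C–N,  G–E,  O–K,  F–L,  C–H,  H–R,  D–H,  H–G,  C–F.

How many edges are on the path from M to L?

5

Walking from M: M – J – H – C – F – L. Length 5.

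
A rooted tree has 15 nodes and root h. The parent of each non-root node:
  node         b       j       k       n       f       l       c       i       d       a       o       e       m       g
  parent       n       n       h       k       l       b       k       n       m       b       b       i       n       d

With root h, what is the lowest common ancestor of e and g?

n

e's ancestor chain is e, i, n, k, h and g's is g, d, m, n, k, h; they first meet at n.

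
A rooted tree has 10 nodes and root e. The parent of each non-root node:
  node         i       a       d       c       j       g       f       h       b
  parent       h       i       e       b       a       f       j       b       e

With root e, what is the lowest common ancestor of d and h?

e

d's ancestor chain is d, e and h's is h, b, e; they first meet at e.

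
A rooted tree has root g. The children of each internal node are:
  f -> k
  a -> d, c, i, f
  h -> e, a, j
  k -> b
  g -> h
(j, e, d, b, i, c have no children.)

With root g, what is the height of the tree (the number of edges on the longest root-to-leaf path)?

5

The longest root-to-leaf path is g–h–a–f–k–b (5 edges).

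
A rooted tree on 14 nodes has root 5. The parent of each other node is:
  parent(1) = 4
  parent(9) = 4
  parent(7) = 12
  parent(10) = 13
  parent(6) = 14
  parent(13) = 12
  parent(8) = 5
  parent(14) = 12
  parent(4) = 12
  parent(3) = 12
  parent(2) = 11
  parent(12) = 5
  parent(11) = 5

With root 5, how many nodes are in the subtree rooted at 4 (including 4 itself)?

3

4's subtree: {4, 1, 9}, size 3.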